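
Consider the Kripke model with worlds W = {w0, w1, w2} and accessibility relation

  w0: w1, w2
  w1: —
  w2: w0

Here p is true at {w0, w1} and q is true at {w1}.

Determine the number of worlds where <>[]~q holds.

1

w0: successors {w1, w2}; []~q there: w1:T, w2:T. ✓
w1: no successors, so <>[]~q fails. ✗
w2: successors {w0}; []~q there: w0:F. ✗
Satisfying worlds: {w0}.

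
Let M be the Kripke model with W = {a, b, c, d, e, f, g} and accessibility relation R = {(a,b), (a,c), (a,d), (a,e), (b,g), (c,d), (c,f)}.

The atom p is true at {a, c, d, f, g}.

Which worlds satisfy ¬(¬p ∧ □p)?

{a, c, d, f, g}

a: ¬p ∧ □p is F. ✓
b: ¬p ∧ □p is T. ✗
c: ¬p ∧ □p is F. ✓
d: ¬p ∧ □p is F. ✓
e: ¬p ∧ □p is T. ✗
f: ¬p ∧ □p is F. ✓
g: ¬p ∧ □p is F. ✓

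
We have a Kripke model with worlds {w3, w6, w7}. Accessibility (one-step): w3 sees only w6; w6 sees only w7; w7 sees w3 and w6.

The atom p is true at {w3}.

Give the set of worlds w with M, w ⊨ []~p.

w3: successors {w6}; ~p there: w6:T. ✓
w6: successors {w7}; ~p there: w7:T. ✓
w7: successors {w3, w6}; ~p there: w3:F, w6:T. ✗

{w3, w6}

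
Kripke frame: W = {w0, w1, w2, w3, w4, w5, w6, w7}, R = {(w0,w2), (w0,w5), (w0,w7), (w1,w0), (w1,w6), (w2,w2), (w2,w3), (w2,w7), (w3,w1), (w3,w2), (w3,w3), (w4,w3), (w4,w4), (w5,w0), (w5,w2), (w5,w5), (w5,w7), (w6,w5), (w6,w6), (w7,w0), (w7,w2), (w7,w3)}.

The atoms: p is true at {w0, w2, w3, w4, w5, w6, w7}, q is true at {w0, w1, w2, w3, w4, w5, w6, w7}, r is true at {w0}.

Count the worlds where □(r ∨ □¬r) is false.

5

w0: successors {w2, w5, w7}; r ∨ □¬r there: w2:T, w5:F, w7:F. ✗
w1: successors {w0, w6}; r ∨ □¬r there: w0:T, w6:T. ✓
w2: successors {w2, w3, w7}; r ∨ □¬r there: w2:T, w3:T, w7:F. ✗
w3: successors {w1, w2, w3}; r ∨ □¬r there: w1:F, w2:T, w3:T. ✗
w4: successors {w3, w4}; r ∨ □¬r there: w3:T, w4:T. ✓
w5: successors {w0, w2, w5, w7}; r ∨ □¬r there: w0:T, w2:T, w5:F, w7:F. ✗
w6: successors {w5, w6}; r ∨ □¬r there: w5:F, w6:T. ✗
w7: successors {w0, w2, w3}; r ∨ □¬r there: w0:T, w2:T, w3:T. ✓
Satisfying worlds: {w1, w4, w7}.
So □(r ∨ □¬r) fails at the other 5 worlds.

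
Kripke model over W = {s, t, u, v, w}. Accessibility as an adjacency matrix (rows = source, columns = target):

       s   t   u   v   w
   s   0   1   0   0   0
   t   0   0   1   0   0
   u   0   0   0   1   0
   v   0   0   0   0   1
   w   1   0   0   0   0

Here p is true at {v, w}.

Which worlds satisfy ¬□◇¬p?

{t, u}

s: □◇¬p is T. ✗
t: □◇¬p is F. ✓
u: □◇¬p is F. ✓
v: □◇¬p is T. ✗
w: □◇¬p is T. ✗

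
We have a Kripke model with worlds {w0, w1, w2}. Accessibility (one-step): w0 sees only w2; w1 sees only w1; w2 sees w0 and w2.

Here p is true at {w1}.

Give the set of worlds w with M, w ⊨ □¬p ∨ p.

w0: □¬p is T, p is F. ✓
w1: □¬p is F, p is T. ✓
w2: □¬p is T, p is F. ✓

{w0, w1, w2}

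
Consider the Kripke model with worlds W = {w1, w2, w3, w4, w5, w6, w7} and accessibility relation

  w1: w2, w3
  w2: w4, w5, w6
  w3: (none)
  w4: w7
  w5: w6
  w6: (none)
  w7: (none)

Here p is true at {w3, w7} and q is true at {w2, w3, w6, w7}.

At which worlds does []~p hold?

{w2, w3, w5, w6, w7}

w1: successors {w2, w3}; ~p there: w2:T, w3:F. ✗
w2: successors {w4, w5, w6}; ~p there: w4:T, w5:T, w6:T. ✓
w3: no successors, so []~p holds vacuously. ✓
w4: successors {w7}; ~p there: w7:F. ✗
w5: successors {w6}; ~p there: w6:T. ✓
w6: no successors, so []~p holds vacuously. ✓
w7: no successors, so []~p holds vacuously. ✓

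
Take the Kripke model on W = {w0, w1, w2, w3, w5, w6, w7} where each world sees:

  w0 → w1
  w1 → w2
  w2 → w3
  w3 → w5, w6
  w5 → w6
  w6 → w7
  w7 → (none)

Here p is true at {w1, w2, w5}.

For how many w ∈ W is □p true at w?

w0: successors {w1}; p there: w1:T. ✓
w1: successors {w2}; p there: w2:T. ✓
w2: successors {w3}; p there: w3:F. ✗
w3: successors {w5, w6}; p there: w5:T, w6:F. ✗
w5: successors {w6}; p there: w6:F. ✗
w6: successors {w7}; p there: w7:F. ✗
w7: no successors, so □p holds vacuously. ✓
Satisfying worlds: {w0, w1, w7}.

3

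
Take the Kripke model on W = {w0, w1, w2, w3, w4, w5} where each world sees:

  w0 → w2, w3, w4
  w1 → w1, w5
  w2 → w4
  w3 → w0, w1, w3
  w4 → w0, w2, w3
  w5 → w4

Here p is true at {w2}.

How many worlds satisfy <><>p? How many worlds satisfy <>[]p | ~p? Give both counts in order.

For <><>p:
w0: successors {w2, w3, w4}; <>p there: w2:F, w3:F, w4:T. ✓
w1: successors {w1, w5}; <>p there: w1:F, w5:F. ✗
w2: successors {w4}; <>p there: w4:T. ✓
w3: successors {w0, w1, w3}; <>p there: w0:T, w1:F, w3:F. ✓
w4: successors {w0, w2, w3}; <>p there: w0:T, w2:F, w3:F. ✓
w5: successors {w4}; <>p there: w4:T. ✓
— 5 worlds.
For <>[]p | ~p:
w0: <>[]p is F, ~p is T. ✓
w1: <>[]p is F, ~p is T. ✓
w2: <>[]p is F, ~p is F. ✗
w3: <>[]p is F, ~p is T. ✓
w4: <>[]p is F, ~p is T. ✓
w5: <>[]p is F, ~p is T. ✓
— 5 worlds.

5 and 5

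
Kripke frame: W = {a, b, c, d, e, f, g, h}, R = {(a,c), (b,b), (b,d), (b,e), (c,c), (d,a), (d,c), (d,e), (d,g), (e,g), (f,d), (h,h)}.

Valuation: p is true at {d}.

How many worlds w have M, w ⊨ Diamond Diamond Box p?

3

a: successors {c}; Diamond Box p there: c:F. ✗
b: successors {b, d, e}; Diamond Box p there: b:F, d:T, e:T. ✓
c: successors {c}; Diamond Box p there: c:F. ✗
d: successors {a, c, e, g}; Diamond Box p there: a:F, c:F, e:T, g:F. ✓
e: successors {g}; Diamond Box p there: g:F. ✗
f: successors {d}; Diamond Box p there: d:T. ✓
g: no successors, so Diamond Diamond Box p fails. ✗
h: successors {h}; Diamond Box p there: h:F. ✗
Satisfying worlds: {b, d, f}.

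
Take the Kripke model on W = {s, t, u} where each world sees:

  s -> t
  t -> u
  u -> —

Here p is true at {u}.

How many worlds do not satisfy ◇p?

s: successors {t}; p there: t:F. ✗
t: successors {u}; p there: u:T. ✓
u: no successors, so ◇p fails. ✗
Satisfying worlds: {t}.
So ◇p fails at the other 2 worlds.

2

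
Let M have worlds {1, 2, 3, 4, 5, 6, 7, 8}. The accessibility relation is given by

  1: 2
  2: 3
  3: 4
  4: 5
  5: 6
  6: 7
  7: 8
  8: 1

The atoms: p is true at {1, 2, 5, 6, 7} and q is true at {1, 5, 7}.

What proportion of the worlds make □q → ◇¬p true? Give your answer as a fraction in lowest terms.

1: □q is F, ◇¬p is F. ✓
2: □q is F, ◇¬p is T. ✓
3: □q is F, ◇¬p is T. ✓
4: □q is T, ◇¬p is F. ✗
5: □q is F, ◇¬p is F. ✓
6: □q is T, ◇¬p is F. ✗
7: □q is F, ◇¬p is T. ✓
8: □q is T, ◇¬p is F. ✗
That's 5 of 8 worlds, so 5/8.

5/8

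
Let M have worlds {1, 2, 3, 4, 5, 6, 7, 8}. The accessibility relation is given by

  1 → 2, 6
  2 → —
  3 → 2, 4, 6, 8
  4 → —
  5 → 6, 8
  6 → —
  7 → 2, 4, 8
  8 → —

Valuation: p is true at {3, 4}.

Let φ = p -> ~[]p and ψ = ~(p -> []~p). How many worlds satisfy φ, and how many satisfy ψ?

7 and 1

For p -> ~[]p:
1: p is F, ~[]p is T. ✓
2: p is F, ~[]p is F. ✓
3: p is T, ~[]p is T. ✓
4: p is T, ~[]p is F. ✗
5: p is F, ~[]p is T. ✓
6: p is F, ~[]p is F. ✓
7: p is F, ~[]p is T. ✓
8: p is F, ~[]p is F. ✓
— 7 worlds.
For ~(p -> []~p):
1: p -> []~p is T. ✗
2: p -> []~p is T. ✗
3: p -> []~p is F. ✓
4: p -> []~p is T. ✗
5: p -> []~p is T. ✗
6: p -> []~p is T. ✗
7: p -> []~p is T. ✗
8: p -> []~p is T. ✗
— 1 world.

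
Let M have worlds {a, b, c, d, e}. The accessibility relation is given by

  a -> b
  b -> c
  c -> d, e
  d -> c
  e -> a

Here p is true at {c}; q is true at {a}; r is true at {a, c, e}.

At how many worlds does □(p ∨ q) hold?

a: successors {b}; p ∨ q there: b:F. ✗
b: successors {c}; p ∨ q there: c:T. ✓
c: successors {d, e}; p ∨ q there: d:F, e:F. ✗
d: successors {c}; p ∨ q there: c:T. ✓
e: successors {a}; p ∨ q there: a:T. ✓
Satisfying worlds: {b, d, e}.

3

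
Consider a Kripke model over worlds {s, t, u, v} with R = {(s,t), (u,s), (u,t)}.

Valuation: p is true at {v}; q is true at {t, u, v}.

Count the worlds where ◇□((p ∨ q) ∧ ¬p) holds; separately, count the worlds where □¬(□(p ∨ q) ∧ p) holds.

For ◇□((p ∨ q) ∧ ¬p):
s: successors {t}; □((p ∨ q) ∧ ¬p) there: t:T. ✓
t: no successors, so ◇□((p ∨ q) ∧ ¬p) fails. ✗
u: successors {s, t}; □((p ∨ q) ∧ ¬p) there: s:T, t:T. ✓
v: no successors, so ◇□((p ∨ q) ∧ ¬p) fails. ✗
— 2 worlds.
For □¬(□(p ∨ q) ∧ p):
s: successors {t}; ¬(□(p ∨ q) ∧ p) there: t:T. ✓
t: no successors, so □¬(□(p ∨ q) ∧ p) holds vacuously. ✓
u: successors {s, t}; ¬(□(p ∨ q) ∧ p) there: s:T, t:T. ✓
v: no successors, so □¬(□(p ∨ q) ∧ p) holds vacuously. ✓
— 4 worlds.

2 and 4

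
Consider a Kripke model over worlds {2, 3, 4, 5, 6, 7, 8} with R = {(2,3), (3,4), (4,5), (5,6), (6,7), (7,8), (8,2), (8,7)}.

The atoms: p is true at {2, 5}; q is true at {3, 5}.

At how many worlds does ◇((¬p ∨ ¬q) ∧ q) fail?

2: successors {3}; (¬p ∨ ¬q) ∧ q there: 3:T. ✓
3: successors {4}; (¬p ∨ ¬q) ∧ q there: 4:F. ✗
4: successors {5}; (¬p ∨ ¬q) ∧ q there: 5:F. ✗
5: successors {6}; (¬p ∨ ¬q) ∧ q there: 6:F. ✗
6: successors {7}; (¬p ∨ ¬q) ∧ q there: 7:F. ✗
7: successors {8}; (¬p ∨ ¬q) ∧ q there: 8:F. ✗
8: successors {2, 7}; (¬p ∨ ¬q) ∧ q there: 2:F, 7:F. ✗
Satisfying worlds: {2}.
So ◇((¬p ∨ ¬q) ∧ q) fails at the other 6 worlds.

6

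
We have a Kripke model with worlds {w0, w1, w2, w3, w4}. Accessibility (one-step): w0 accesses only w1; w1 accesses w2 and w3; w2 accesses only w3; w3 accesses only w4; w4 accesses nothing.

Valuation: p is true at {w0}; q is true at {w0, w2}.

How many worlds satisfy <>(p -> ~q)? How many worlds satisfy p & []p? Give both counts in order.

4 and 0

For <>(p -> ~q):
w0: successors {w1}; p -> ~q there: w1:T. ✓
w1: successors {w2, w3}; p -> ~q there: w2:T, w3:T. ✓
w2: successors {w3}; p -> ~q there: w3:T. ✓
w3: successors {w4}; p -> ~q there: w4:T. ✓
w4: no successors, so <>(p -> ~q) fails. ✗
— 4 worlds.
For p & []p:
w0: p is T, []p is F. ✗
w1: p is F, []p is F. ✗
w2: p is F, []p is F. ✗
w3: p is F, []p is F. ✗
w4: p is F, []p is T. ✗
— 0 worlds.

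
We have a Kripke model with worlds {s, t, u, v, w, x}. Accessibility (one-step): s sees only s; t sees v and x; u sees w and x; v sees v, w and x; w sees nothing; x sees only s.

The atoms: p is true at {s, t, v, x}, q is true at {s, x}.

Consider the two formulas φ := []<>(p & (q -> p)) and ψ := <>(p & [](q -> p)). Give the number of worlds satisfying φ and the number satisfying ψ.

4 and 5

For []<>(p & (q -> p)):
s: successors {s}; <>(p & (q -> p)) there: s:T. ✓
t: successors {v, x}; <>(p & (q -> p)) there: v:T, x:T. ✓
u: successors {w, x}; <>(p & (q -> p)) there: w:F, x:T. ✗
v: successors {v, w, x}; <>(p & (q -> p)) there: v:T, w:F, x:T. ✗
w: no successors, so []<>(p & (q -> p)) holds vacuously. ✓
x: successors {s}; <>(p & (q -> p)) there: s:T. ✓
— 4 worlds.
For <>(p & [](q -> p)):
s: successors {s}; p & [](q -> p) there: s:T. ✓
t: successors {v, x}; p & [](q -> p) there: v:T, x:T. ✓
u: successors {w, x}; p & [](q -> p) there: w:F, x:T. ✓
v: successors {v, w, x}; p & [](q -> p) there: v:T, w:F, x:T. ✓
w: no successors, so <>(p & [](q -> p)) fails. ✗
x: successors {s}; p & [](q -> p) there: s:T. ✓
— 5 worlds.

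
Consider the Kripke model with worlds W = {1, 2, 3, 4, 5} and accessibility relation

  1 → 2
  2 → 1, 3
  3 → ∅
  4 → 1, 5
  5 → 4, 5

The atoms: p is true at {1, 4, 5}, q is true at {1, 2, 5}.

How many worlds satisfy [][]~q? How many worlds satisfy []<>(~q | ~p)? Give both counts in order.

For [][]~q:
1: successors {2}; []~q there: 2:F. ✗
2: successors {1, 3}; []~q there: 1:F, 3:T. ✗
3: no successors, so [][]~q holds vacuously. ✓
4: successors {1, 5}; []~q there: 1:F, 5:F. ✗
5: successors {4, 5}; []~q there: 4:F, 5:F. ✗
— 1 world.
For []<>(~q | ~p):
1: successors {2}; <>(~q | ~p) there: 2:T. ✓
2: successors {1, 3}; <>(~q | ~p) there: 1:T, 3:F. ✗
3: no successors, so []<>(~q | ~p) holds vacuously. ✓
4: successors {1, 5}; <>(~q | ~p) there: 1:T, 5:T. ✓
5: successors {4, 5}; <>(~q | ~p) there: 4:F, 5:T. ✗
— 3 worlds.

1 and 3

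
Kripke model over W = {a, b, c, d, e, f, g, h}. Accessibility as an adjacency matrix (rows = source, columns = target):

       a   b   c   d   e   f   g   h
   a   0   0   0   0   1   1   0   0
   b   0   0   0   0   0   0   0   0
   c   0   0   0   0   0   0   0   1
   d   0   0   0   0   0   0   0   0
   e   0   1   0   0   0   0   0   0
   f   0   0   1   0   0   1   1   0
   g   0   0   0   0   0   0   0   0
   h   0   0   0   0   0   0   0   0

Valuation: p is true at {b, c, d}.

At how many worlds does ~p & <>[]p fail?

a: ~p is T, <>[]p is T. ✓
b: ~p is F, <>[]p is F. ✗
c: ~p is F, <>[]p is T. ✗
d: ~p is F, <>[]p is F. ✗
e: ~p is T, <>[]p is T. ✓
f: ~p is T, <>[]p is T. ✓
g: ~p is T, <>[]p is F. ✗
h: ~p is T, <>[]p is F. ✗
Satisfying worlds: {a, e, f}.
So ~p & <>[]p fails at the other 5 worlds.

5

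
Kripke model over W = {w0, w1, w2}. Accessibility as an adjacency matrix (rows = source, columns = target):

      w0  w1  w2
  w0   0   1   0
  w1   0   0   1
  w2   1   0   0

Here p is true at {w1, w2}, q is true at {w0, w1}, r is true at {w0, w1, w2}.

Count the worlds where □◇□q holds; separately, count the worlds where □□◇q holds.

For □◇□q:
w0: successors {w1}; ◇□q there: w1:T. ✓
w1: successors {w2}; ◇□q there: w2:T. ✓
w2: successors {w0}; ◇□q there: w0:F. ✗
— 2 worlds.
For □□◇q:
w0: successors {w1}; □◇q there: w1:T. ✓
w1: successors {w2}; □◇q there: w2:T. ✓
w2: successors {w0}; □◇q there: w0:F. ✗
— 2 worlds.

2 and 2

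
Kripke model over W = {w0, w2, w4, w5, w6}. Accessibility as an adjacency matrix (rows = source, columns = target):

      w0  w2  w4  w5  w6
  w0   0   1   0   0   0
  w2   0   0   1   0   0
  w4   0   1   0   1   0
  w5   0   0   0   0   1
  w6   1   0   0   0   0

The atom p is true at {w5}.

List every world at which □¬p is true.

w0: successors {w2}; ¬p there: w2:T. ✓
w2: successors {w4}; ¬p there: w4:T. ✓
w4: successors {w2, w5}; ¬p there: w2:T, w5:F. ✗
w5: successors {w6}; ¬p there: w6:T. ✓
w6: successors {w0}; ¬p there: w0:T. ✓

{w0, w2, w5, w6}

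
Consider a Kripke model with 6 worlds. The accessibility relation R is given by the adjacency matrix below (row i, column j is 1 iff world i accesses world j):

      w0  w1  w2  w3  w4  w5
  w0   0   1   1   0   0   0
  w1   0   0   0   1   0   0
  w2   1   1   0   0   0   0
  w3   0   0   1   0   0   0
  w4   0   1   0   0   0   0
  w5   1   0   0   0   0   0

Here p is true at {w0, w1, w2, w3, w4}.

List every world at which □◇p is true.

{w0, w1, w2, w3, w4, w5}

w0: successors {w1, w2}; ◇p there: w1:T, w2:T. ✓
w1: successors {w3}; ◇p there: w3:T. ✓
w2: successors {w0, w1}; ◇p there: w0:T, w1:T. ✓
w3: successors {w2}; ◇p there: w2:T. ✓
w4: successors {w1}; ◇p there: w1:T. ✓
w5: successors {w0}; ◇p there: w0:T. ✓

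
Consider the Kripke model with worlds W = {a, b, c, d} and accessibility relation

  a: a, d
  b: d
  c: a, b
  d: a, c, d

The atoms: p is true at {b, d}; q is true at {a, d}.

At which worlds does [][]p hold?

∅

a: successors {a, d}; []p there: a:F, d:F. ✗
b: successors {d}; []p there: d:F. ✗
c: successors {a, b}; []p there: a:F, b:T. ✗
d: successors {a, c, d}; []p there: a:F, c:F, d:F. ✗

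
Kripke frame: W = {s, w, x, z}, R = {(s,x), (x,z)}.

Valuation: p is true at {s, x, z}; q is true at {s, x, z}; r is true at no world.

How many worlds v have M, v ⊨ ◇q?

2

s: successors {x}; q there: x:T. ✓
w: no successors, so ◇q fails. ✗
x: successors {z}; q there: z:T. ✓
z: no successors, so ◇q fails. ✗
Satisfying worlds: {s, x}.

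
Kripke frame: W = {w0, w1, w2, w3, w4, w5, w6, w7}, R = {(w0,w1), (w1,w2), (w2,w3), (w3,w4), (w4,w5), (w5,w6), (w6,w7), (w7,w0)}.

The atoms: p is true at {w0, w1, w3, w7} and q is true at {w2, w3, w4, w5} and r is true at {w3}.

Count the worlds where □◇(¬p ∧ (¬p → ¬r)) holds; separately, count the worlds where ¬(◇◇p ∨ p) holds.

For □◇(¬p ∧ (¬p → ¬r)):
w0: successors {w1}; ◇(¬p ∧ (¬p → ¬r)) there: w1:T. ✓
w1: successors {w2}; ◇(¬p ∧ (¬p → ¬r)) there: w2:F. ✗
w2: successors {w3}; ◇(¬p ∧ (¬p → ¬r)) there: w3:T. ✓
w3: successors {w4}; ◇(¬p ∧ (¬p → ¬r)) there: w4:T. ✓
w4: successors {w5}; ◇(¬p ∧ (¬p → ¬r)) there: w5:T. ✓
w5: successors {w6}; ◇(¬p ∧ (¬p → ¬r)) there: w6:F. ✗
w6: successors {w7}; ◇(¬p ∧ (¬p → ¬r)) there: w7:F. ✗
w7: successors {w0}; ◇(¬p ∧ (¬p → ¬r)) there: w0:F. ✗
— 4 worlds.
For ¬(◇◇p ∨ p):
w0: ◇◇p ∨ p is T. ✗
w1: ◇◇p ∨ p is T. ✗
w2: ◇◇p ∨ p is F. ✓
w3: ◇◇p ∨ p is T. ✗
w4: ◇◇p ∨ p is F. ✓
w5: ◇◇p ∨ p is T. ✗
w6: ◇◇p ∨ p is T. ✗
w7: ◇◇p ∨ p is T. ✗
— 2 worlds.

4 and 2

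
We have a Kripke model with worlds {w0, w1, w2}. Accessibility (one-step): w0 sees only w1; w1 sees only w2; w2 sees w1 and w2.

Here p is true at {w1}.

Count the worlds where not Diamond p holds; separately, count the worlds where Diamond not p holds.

For not Diamond p:
w0: Diamond p is T. ✗
w1: Diamond p is F. ✓
w2: Diamond p is T. ✗
— 1 world.
For Diamond not p:
w0: successors {w1}; not p there: w1:F. ✗
w1: successors {w2}; not p there: w2:T. ✓
w2: successors {w1, w2}; not p there: w1:F, w2:T. ✓
— 2 worlds.

1 and 2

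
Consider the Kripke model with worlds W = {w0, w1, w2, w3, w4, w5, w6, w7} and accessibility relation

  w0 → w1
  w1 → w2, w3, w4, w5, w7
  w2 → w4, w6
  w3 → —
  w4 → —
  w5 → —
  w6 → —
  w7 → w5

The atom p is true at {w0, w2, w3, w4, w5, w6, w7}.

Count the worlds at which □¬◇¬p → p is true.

7

w0: □¬◇¬p is T, p is T. ✓
w1: □¬◇¬p is T, p is F. ✗
w2: □¬◇¬p is T, p is T. ✓
w3: □¬◇¬p is T, p is T. ✓
w4: □¬◇¬p is T, p is T. ✓
w5: □¬◇¬p is T, p is T. ✓
w6: □¬◇¬p is T, p is T. ✓
w7: □¬◇¬p is T, p is T. ✓
Satisfying worlds: {w0, w2, w3, w4, w5, w6, w7}.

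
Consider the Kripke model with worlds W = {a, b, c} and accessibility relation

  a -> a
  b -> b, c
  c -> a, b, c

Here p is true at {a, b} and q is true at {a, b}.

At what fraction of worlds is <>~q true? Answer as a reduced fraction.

2/3

a: successors {a}; ~q there: a:F. ✗
b: successors {b, c}; ~q there: b:F, c:T. ✓
c: successors {a, b, c}; ~q there: a:F, b:F, c:T. ✓
That's 2 of 3 worlds, so 2/3.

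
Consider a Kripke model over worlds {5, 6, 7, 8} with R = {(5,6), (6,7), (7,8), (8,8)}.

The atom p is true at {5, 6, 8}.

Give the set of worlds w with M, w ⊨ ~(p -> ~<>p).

5: p -> ~<>p is F. ✓
6: p -> ~<>p is T. ✗
7: p -> ~<>p is T. ✗
8: p -> ~<>p is F. ✓

{5, 8}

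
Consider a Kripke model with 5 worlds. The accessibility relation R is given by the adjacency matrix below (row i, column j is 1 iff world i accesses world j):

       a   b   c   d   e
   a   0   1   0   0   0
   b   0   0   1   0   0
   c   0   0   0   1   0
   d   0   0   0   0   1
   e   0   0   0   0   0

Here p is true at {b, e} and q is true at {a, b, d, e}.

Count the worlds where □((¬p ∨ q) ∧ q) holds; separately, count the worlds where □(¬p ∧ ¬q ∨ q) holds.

For □((¬p ∨ q) ∧ q):
a: successors {b}; (¬p ∨ q) ∧ q there: b:T. ✓
b: successors {c}; (¬p ∨ q) ∧ q there: c:F. ✗
c: successors {d}; (¬p ∨ q) ∧ q there: d:T. ✓
d: successors {e}; (¬p ∨ q) ∧ q there: e:T. ✓
e: no successors, so □((¬p ∨ q) ∧ q) holds vacuously. ✓
— 4 worlds.
For □(¬p ∧ ¬q ∨ q):
a: successors {b}; ¬p ∧ ¬q ∨ q there: b:T. ✓
b: successors {c}; ¬p ∧ ¬q ∨ q there: c:T. ✓
c: successors {d}; ¬p ∧ ¬q ∨ q there: d:T. ✓
d: successors {e}; ¬p ∧ ¬q ∨ q there: e:T. ✓
e: no successors, so □(¬p ∧ ¬q ∨ q) holds vacuously. ✓
— 5 worlds.

4 and 5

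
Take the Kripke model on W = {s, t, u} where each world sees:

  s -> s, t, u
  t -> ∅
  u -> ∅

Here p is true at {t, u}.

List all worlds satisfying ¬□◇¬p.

s: □◇¬p is F. ✓
t: □◇¬p is T. ✗
u: □◇¬p is T. ✗

{s}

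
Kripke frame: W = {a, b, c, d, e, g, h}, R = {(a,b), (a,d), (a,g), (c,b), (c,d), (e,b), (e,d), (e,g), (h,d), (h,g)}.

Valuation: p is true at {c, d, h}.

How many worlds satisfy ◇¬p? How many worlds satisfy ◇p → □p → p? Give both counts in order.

4 and 7

For ◇¬p:
a: successors {b, d, g}; ¬p there: b:T, d:F, g:T. ✓
b: no successors, so ◇¬p fails. ✗
c: successors {b, d}; ¬p there: b:T, d:F. ✓
d: no successors, so ◇¬p fails. ✗
e: successors {b, d, g}; ¬p there: b:T, d:F, g:T. ✓
g: no successors, so ◇¬p fails. ✗
h: successors {d, g}; ¬p there: d:F, g:T. ✓
— 4 worlds.
For ◇p → □p → p:
a: ◇p is T, □p → p is T. ✓
b: ◇p is F, □p → p is F. ✓
c: ◇p is T, □p → p is T. ✓
d: ◇p is F, □p → p is T. ✓
e: ◇p is T, □p → p is T. ✓
g: ◇p is F, □p → p is F. ✓
h: ◇p is T, □p → p is T. ✓
— 7 worlds.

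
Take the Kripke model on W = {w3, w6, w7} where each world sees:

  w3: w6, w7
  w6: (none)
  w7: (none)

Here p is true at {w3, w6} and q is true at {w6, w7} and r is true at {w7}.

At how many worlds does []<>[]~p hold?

w3: successors {w6, w7}; <>[]~p there: w6:F, w7:F. ✗
w6: no successors, so []<>[]~p holds vacuously. ✓
w7: no successors, so []<>[]~p holds vacuously. ✓
Satisfying worlds: {w6, w7}.

2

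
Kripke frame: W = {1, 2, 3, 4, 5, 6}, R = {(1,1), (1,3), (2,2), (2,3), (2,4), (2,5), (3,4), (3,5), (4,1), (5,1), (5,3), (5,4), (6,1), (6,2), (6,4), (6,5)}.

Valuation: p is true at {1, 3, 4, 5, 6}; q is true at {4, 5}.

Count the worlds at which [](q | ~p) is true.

1: successors {1, 3}; q | ~p there: 1:F, 3:F. ✗
2: successors {2, 3, 4, 5}; q | ~p there: 2:T, 3:F, 4:T, 5:T. ✗
3: successors {4, 5}; q | ~p there: 4:T, 5:T. ✓
4: successors {1}; q | ~p there: 1:F. ✗
5: successors {1, 3, 4}; q | ~p there: 1:F, 3:F, 4:T. ✗
6: successors {1, 2, 4, 5}; q | ~p there: 1:F, 2:T, 4:T, 5:T. ✗
Satisfying worlds: {3}.

1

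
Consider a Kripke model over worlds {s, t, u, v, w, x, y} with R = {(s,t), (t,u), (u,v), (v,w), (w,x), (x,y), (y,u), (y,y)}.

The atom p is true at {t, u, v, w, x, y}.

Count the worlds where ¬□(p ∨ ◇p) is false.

s: □(p ∨ ◇p) is T. ✗
t: □(p ∨ ◇p) is T. ✗
u: □(p ∨ ◇p) is T. ✗
v: □(p ∨ ◇p) is T. ✗
w: □(p ∨ ◇p) is T. ✗
x: □(p ∨ ◇p) is T. ✗
y: □(p ∨ ◇p) is T. ✗
Satisfying worlds: ∅.
So ¬□(p ∨ ◇p) fails at the other 7 worlds.

7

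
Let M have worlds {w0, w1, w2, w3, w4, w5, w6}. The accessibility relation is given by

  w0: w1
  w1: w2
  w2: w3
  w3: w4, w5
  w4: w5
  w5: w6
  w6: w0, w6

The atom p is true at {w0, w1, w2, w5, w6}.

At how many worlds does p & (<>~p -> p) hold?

w0: p is T, <>~p -> p is T. ✓
w1: p is T, <>~p -> p is T. ✓
w2: p is T, <>~p -> p is T. ✓
w3: p is F, <>~p -> p is F. ✗
w4: p is F, <>~p -> p is T. ✗
w5: p is T, <>~p -> p is T. ✓
w6: p is T, <>~p -> p is T. ✓
Satisfying worlds: {w0, w1, w2, w5, w6}.

5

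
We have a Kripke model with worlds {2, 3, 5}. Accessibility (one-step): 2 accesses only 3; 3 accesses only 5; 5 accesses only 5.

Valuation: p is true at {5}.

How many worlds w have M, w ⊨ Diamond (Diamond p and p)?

2: successors {3}; Diamond p and p there: 3:F. ✗
3: successors {5}; Diamond p and p there: 5:T. ✓
5: successors {5}; Diamond p and p there: 5:T. ✓
Satisfying worlds: {3, 5}.

2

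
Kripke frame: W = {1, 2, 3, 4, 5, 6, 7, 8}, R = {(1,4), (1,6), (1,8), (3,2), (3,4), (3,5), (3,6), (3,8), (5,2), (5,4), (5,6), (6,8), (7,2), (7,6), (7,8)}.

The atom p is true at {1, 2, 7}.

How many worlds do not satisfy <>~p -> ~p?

1: <>~p is T, ~p is F. ✗
2: <>~p is F, ~p is F. ✓
3: <>~p is T, ~p is T. ✓
4: <>~p is F, ~p is T. ✓
5: <>~p is T, ~p is T. ✓
6: <>~p is T, ~p is T. ✓
7: <>~p is T, ~p is F. ✗
8: <>~p is F, ~p is T. ✓
Satisfying worlds: {2, 3, 4, 5, 6, 8}.
So <>~p -> ~p fails at the other 2 worlds.

2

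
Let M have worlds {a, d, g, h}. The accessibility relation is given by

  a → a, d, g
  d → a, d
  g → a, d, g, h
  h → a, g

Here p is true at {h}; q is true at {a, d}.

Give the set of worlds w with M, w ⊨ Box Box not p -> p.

a: Box Box not p is F, p is F. ✓
d: Box Box not p is T, p is F. ✗
g: Box Box not p is F, p is F. ✓
h: Box Box not p is F, p is T. ✓

{a, g, h}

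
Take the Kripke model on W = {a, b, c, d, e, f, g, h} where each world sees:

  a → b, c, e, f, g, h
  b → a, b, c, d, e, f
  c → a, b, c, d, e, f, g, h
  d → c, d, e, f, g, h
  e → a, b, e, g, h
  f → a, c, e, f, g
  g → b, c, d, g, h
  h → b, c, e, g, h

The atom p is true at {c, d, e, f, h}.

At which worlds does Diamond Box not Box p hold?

{a, b, c, d, e, f, g, h}

a: successors {b, c, e, f, g, h}; Box not Box p there: b:T, c:T, e:T, f:T, g:T, h:T. ✓
b: successors {a, b, c, d, e, f}; Box not Box p there: a:T, b:T, c:T, d:T, e:T, f:T. ✓
c: successors {a, b, c, d, e, f, g, h}; Box not Box p there: a:T, b:T, c:T, d:T, e:T, f:T, g:T, h:T. ✓
d: successors {c, d, e, f, g, h}; Box not Box p there: c:T, d:T, e:T, f:T, g:T, h:T. ✓
e: successors {a, b, e, g, h}; Box not Box p there: a:T, b:T, e:T, g:T, h:T. ✓
f: successors {a, c, e, f, g}; Box not Box p there: a:T, c:T, e:T, f:T, g:T. ✓
g: successors {b, c, d, g, h}; Box not Box p there: b:T, c:T, d:T, g:T, h:T. ✓
h: successors {b, c, e, g, h}; Box not Box p there: b:T, c:T, e:T, g:T, h:T. ✓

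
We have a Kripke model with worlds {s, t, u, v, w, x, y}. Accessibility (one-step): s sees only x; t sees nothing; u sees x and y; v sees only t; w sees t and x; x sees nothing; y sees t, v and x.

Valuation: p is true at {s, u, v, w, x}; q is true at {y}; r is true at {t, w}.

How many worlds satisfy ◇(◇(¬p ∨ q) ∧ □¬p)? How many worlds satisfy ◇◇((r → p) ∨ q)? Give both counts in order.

1 and 1

For ◇(◇(¬p ∨ q) ∧ □¬p):
s: successors {x}; ◇(¬p ∨ q) ∧ □¬p there: x:F. ✗
t: no successors, so ◇(◇(¬p ∨ q) ∧ □¬p) fails. ✗
u: successors {x, y}; ◇(¬p ∨ q) ∧ □¬p there: x:F, y:F. ✗
v: successors {t}; ◇(¬p ∨ q) ∧ □¬p there: t:F. ✗
w: successors {t, x}; ◇(¬p ∨ q) ∧ □¬p there: t:F, x:F. ✗
x: no successors, so ◇(◇(¬p ∨ q) ∧ □¬p) fails. ✗
y: successors {t, v, x}; ◇(¬p ∨ q) ∧ □¬p there: t:F, v:T, x:F. ✓
— 1 world.
For ◇◇((r → p) ∨ q):
s: successors {x}; ◇((r → p) ∨ q) there: x:F. ✗
t: no successors, so ◇◇((r → p) ∨ q) fails. ✗
u: successors {x, y}; ◇((r → p) ∨ q) there: x:F, y:T. ✓
v: successors {t}; ◇((r → p) ∨ q) there: t:F. ✗
w: successors {t, x}; ◇((r → p) ∨ q) there: t:F, x:F. ✗
x: no successors, so ◇◇((r → p) ∨ q) fails. ✗
y: successors {t, v, x}; ◇((r → p) ∨ q) there: t:F, v:F, x:F. ✗
— 1 world.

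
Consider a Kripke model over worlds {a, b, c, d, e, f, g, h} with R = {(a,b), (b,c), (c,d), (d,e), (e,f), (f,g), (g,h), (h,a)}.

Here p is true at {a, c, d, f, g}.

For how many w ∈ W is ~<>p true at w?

3

a: <>p is F. ✓
b: <>p is T. ✗
c: <>p is T. ✗
d: <>p is F. ✓
e: <>p is T. ✗
f: <>p is T. ✗
g: <>p is F. ✓
h: <>p is T. ✗
Satisfying worlds: {a, d, g}.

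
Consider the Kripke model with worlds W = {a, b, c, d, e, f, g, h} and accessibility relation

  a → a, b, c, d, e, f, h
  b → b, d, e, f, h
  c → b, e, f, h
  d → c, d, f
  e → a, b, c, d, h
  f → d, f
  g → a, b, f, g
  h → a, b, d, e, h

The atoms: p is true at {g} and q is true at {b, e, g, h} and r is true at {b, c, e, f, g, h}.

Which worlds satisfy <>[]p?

a: successors {a, b, c, d, e, f, h}; []p there: a:F, b:F, c:F, d:F, e:F, f:F, h:F. ✗
b: successors {b, d, e, f, h}; []p there: b:F, d:F, e:F, f:F, h:F. ✗
c: successors {b, e, f, h}; []p there: b:F, e:F, f:F, h:F. ✗
d: successors {c, d, f}; []p there: c:F, d:F, f:F. ✗
e: successors {a, b, c, d, h}; []p there: a:F, b:F, c:F, d:F, h:F. ✗
f: successors {d, f}; []p there: d:F, f:F. ✗
g: successors {a, b, f, g}; []p there: a:F, b:F, f:F, g:F. ✗
h: successors {a, b, d, e, h}; []p there: a:F, b:F, d:F, e:F, h:F. ✗

∅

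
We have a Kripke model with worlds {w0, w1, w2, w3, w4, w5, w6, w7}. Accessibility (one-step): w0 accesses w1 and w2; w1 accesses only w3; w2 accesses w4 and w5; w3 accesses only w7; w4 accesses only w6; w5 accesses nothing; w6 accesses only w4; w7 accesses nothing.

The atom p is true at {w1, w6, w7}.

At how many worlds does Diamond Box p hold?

4

w0: successors {w1, w2}; Box p there: w1:F, w2:F. ✗
w1: successors {w3}; Box p there: w3:T. ✓
w2: successors {w4, w5}; Box p there: w4:T, w5:T. ✓
w3: successors {w7}; Box p there: w7:T. ✓
w4: successors {w6}; Box p there: w6:F. ✗
w5: no successors, so Diamond Box p fails. ✗
w6: successors {w4}; Box p there: w4:T. ✓
w7: no successors, so Diamond Box p fails. ✗
Satisfying worlds: {w1, w2, w3, w6}.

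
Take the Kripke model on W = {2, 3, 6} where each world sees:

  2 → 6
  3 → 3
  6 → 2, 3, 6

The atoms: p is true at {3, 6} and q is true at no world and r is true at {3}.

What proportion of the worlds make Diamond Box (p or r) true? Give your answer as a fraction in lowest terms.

2: successors {6}; Box (p or r) there: 6:F. ✗
3: successors {3}; Box (p or r) there: 3:T. ✓
6: successors {2, 3, 6}; Box (p or r) there: 2:T, 3:T, 6:F. ✓
That's 2 of 3 worlds, so 2/3.

2/3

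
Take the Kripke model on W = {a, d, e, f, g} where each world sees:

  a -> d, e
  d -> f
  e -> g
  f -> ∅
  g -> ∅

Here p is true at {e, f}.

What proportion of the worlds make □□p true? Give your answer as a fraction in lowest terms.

4/5

a: successors {d, e}; □p there: d:T, e:F. ✗
d: successors {f}; □p there: f:T. ✓
e: successors {g}; □p there: g:T. ✓
f: no successors, so □□p holds vacuously. ✓
g: no successors, so □□p holds vacuously. ✓
That's 4 of 5 worlds, so 4/5.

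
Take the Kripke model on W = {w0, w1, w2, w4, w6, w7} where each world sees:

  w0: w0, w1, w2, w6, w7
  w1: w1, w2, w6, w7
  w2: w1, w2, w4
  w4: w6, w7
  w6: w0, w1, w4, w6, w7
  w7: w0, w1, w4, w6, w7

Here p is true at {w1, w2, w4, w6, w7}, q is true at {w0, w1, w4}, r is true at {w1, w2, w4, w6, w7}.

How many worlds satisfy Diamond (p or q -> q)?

5

w0: successors {w0, w1, w2, w6, w7}; p or q -> q there: w0:T, w1:T, w2:F, w6:F, w7:F. ✓
w1: successors {w1, w2, w6, w7}; p or q -> q there: w1:T, w2:F, w6:F, w7:F. ✓
w2: successors {w1, w2, w4}; p or q -> q there: w1:T, w2:F, w4:T. ✓
w4: successors {w6, w7}; p or q -> q there: w6:F, w7:F. ✗
w6: successors {w0, w1, w4, w6, w7}; p or q -> q there: w0:T, w1:T, w4:T, w6:F, w7:F. ✓
w7: successors {w0, w1, w4, w6, w7}; p or q -> q there: w0:T, w1:T, w4:T, w6:F, w7:F. ✓
Satisfying worlds: {w0, w1, w2, w6, w7}.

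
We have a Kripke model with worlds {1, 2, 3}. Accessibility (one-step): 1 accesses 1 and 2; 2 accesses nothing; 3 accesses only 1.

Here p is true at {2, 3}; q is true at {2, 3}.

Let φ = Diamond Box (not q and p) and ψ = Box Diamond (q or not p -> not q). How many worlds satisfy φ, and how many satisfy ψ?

For Diamond Box (not q and p):
1: successors {1, 2}; Box (not q and p) there: 1:F, 2:T. ✓
2: no successors, so Diamond Box (not q and p) fails. ✗
3: successors {1}; Box (not q and p) there: 1:F. ✗
— 1 world.
For Box Diamond (q or not p -> not q):
1: successors {1, 2}; Diamond (q or not p -> not q) there: 1:T, 2:F. ✗
2: no successors, so Box Diamond (q or not p -> not q) holds vacuously. ✓
3: successors {1}; Diamond (q or not p -> not q) there: 1:T. ✓
— 2 worlds.

1 and 2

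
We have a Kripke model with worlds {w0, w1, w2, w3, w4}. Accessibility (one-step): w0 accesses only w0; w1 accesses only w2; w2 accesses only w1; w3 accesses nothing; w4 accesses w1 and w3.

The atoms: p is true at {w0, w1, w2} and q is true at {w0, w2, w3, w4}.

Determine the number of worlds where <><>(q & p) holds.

w0: successors {w0}; <>(q & p) there: w0:T. ✓
w1: successors {w2}; <>(q & p) there: w2:F. ✗
w2: successors {w1}; <>(q & p) there: w1:T. ✓
w3: no successors, so <><>(q & p) fails. ✗
w4: successors {w1, w3}; <>(q & p) there: w1:T, w3:F. ✓
Satisfying worlds: {w0, w2, w4}.

3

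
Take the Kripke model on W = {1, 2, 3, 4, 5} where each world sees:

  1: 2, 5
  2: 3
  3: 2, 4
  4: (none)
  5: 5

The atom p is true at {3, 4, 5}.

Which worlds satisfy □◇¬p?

{2, 4}

1: successors {2, 5}; ◇¬p there: 2:F, 5:F. ✗
2: successors {3}; ◇¬p there: 3:T. ✓
3: successors {2, 4}; ◇¬p there: 2:F, 4:F. ✗
4: no successors, so □◇¬p holds vacuously. ✓
5: successors {5}; ◇¬p there: 5:F. ✗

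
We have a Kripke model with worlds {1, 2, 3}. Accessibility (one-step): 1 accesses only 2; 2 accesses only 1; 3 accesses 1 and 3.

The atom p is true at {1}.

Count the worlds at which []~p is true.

1

1: successors {2}; ~p there: 2:T. ✓
2: successors {1}; ~p there: 1:F. ✗
3: successors {1, 3}; ~p there: 1:F, 3:T. ✗
Satisfying worlds: {1}.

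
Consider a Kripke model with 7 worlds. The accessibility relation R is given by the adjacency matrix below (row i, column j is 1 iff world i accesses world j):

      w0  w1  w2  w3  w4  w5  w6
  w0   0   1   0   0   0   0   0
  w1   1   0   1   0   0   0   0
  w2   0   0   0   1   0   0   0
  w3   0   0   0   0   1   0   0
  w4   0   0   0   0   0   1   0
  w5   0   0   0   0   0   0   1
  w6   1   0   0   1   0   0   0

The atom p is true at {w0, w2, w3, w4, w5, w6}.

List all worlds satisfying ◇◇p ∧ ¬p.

{w1}

w0: ◇◇p is T, ¬p is F. ✗
w1: ◇◇p is T, ¬p is T. ✓
w2: ◇◇p is T, ¬p is F. ✗
w3: ◇◇p is T, ¬p is F. ✗
w4: ◇◇p is T, ¬p is F. ✗
w5: ◇◇p is T, ¬p is F. ✗
w6: ◇◇p is T, ¬p is F. ✗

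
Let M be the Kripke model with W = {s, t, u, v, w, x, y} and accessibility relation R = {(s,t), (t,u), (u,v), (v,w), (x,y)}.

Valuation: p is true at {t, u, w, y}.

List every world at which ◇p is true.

s: successors {t}; p there: t:T. ✓
t: successors {u}; p there: u:T. ✓
u: successors {v}; p there: v:F. ✗
v: successors {w}; p there: w:T. ✓
w: no successors, so ◇p fails. ✗
x: successors {y}; p there: y:T. ✓
y: no successors, so ◇p fails. ✗

{s, t, v, x}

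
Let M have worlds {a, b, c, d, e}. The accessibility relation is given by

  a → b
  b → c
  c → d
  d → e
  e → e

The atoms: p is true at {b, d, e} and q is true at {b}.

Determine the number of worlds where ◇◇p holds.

a: successors {b}; ◇p there: b:F. ✗
b: successors {c}; ◇p there: c:T. ✓
c: successors {d}; ◇p there: d:T. ✓
d: successors {e}; ◇p there: e:T. ✓
e: successors {e}; ◇p there: e:T. ✓
Satisfying worlds: {b, c, d, e}.

4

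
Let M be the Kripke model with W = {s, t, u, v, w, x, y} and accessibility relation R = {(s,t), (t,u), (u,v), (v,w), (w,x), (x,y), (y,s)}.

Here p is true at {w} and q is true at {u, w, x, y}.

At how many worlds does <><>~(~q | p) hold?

3

s: successors {t}; <>~(~q | p) there: t:T. ✓
t: successors {u}; <>~(~q | p) there: u:F. ✗
u: successors {v}; <>~(~q | p) there: v:F. ✗
v: successors {w}; <>~(~q | p) there: w:T. ✓
w: successors {x}; <>~(~q | p) there: x:T. ✓
x: successors {y}; <>~(~q | p) there: y:F. ✗
y: successors {s}; <>~(~q | p) there: s:F. ✗
Satisfying worlds: {s, v, w}.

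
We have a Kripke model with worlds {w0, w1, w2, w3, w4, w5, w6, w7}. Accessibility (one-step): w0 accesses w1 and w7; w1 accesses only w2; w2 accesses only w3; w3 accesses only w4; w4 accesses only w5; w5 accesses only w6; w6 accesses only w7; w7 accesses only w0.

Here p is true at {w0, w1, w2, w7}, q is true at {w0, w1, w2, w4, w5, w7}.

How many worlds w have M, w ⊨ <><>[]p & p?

w0: <><>[]p is T, p is T. ✓
w1: <><>[]p is F, p is T. ✗
w2: <><>[]p is F, p is T. ✗
w3: <><>[]p is F, p is F. ✗
w4: <><>[]p is T, p is F. ✗
w5: <><>[]p is T, p is F. ✗
w6: <><>[]p is T, p is F. ✗
w7: <><>[]p is T, p is T. ✓
Satisfying worlds: {w0, w7}.

2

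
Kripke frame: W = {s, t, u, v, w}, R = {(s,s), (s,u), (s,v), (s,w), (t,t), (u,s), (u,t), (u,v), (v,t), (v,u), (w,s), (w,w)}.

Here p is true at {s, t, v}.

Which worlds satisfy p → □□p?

{t, u, v, w}

s: p is T, □□p is F. ✗
t: p is T, □□p is T. ✓
u: p is F, □□p is F. ✓
v: p is T, □□p is T. ✓
w: p is F, □□p is F. ✓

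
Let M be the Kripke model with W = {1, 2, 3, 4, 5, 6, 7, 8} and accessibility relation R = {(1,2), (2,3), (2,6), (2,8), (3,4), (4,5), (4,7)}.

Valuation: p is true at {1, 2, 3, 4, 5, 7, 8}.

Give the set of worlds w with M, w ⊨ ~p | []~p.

1: ~p is F, []~p is F. ✗
2: ~p is F, []~p is F. ✗
3: ~p is F, []~p is F. ✗
4: ~p is F, []~p is F. ✗
5: ~p is F, []~p is T. ✓
6: ~p is T, []~p is T. ✓
7: ~p is F, []~p is T. ✓
8: ~p is F, []~p is T. ✓

{5, 6, 7, 8}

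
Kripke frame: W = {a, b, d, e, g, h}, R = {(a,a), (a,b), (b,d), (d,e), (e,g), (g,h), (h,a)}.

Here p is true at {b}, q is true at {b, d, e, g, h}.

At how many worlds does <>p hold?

1

a: successors {a, b}; p there: a:F, b:T. ✓
b: successors {d}; p there: d:F. ✗
d: successors {e}; p there: e:F. ✗
e: successors {g}; p there: g:F. ✗
g: successors {h}; p there: h:F. ✗
h: successors {a}; p there: a:F. ✗
Satisfying worlds: {a}.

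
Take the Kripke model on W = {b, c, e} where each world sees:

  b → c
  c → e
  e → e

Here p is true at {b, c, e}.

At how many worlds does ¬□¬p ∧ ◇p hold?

b: ¬□¬p is T, ◇p is T. ✓
c: ¬□¬p is T, ◇p is T. ✓
e: ¬□¬p is T, ◇p is T. ✓
Satisfying worlds: {b, c, e}.

3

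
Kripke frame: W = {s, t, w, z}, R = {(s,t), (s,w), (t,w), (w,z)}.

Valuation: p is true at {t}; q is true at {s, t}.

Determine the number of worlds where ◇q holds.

s: successors {t, w}; q there: t:T, w:F. ✓
t: successors {w}; q there: w:F. ✗
w: successors {z}; q there: z:F. ✗
z: no successors, so ◇q fails. ✗
Satisfying worlds: {s}.

1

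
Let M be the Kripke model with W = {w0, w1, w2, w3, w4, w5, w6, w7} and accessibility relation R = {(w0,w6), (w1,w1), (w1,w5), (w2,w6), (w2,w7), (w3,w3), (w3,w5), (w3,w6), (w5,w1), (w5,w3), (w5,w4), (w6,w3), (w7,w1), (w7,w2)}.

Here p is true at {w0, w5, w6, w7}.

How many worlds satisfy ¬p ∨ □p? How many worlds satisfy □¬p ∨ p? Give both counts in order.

For ¬p ∨ □p:
w0: ¬p is F, □p is T. ✓
w1: ¬p is T, □p is F. ✓
w2: ¬p is T, □p is T. ✓
w3: ¬p is T, □p is F. ✓
w4: ¬p is T, □p is T. ✓
w5: ¬p is F, □p is F. ✗
w6: ¬p is F, □p is F. ✗
w7: ¬p is F, □p is F. ✗
— 5 worlds.
For □¬p ∨ p:
w0: □¬p is F, p is T. ✓
w1: □¬p is F, p is F. ✗
w2: □¬p is F, p is F. ✗
w3: □¬p is F, p is F. ✗
w4: □¬p is T, p is F. ✓
w5: □¬p is T, p is T. ✓
w6: □¬p is T, p is T. ✓
w7: □¬p is T, p is T. ✓
— 5 worlds.

5 and 5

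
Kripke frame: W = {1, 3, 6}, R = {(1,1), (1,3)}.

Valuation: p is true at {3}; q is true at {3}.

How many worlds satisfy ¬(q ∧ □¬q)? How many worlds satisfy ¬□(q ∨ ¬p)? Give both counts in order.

2 and 0

For ¬(q ∧ □¬q):
1: q ∧ □¬q is F. ✓
3: q ∧ □¬q is T. ✗
6: q ∧ □¬q is F. ✓
— 2 worlds.
For ¬□(q ∨ ¬p):
1: □(q ∨ ¬p) is T. ✗
3: □(q ∨ ¬p) is T. ✗
6: □(q ∨ ¬p) is T. ✗
— 0 worlds.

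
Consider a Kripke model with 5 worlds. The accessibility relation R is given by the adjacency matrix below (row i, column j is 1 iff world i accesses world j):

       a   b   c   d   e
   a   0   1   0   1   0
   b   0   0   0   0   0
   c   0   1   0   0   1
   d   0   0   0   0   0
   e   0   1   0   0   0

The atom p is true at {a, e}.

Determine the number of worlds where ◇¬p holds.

3

a: successors {b, d}; ¬p there: b:T, d:T. ✓
b: no successors, so ◇¬p fails. ✗
c: successors {b, e}; ¬p there: b:T, e:F. ✓
d: no successors, so ◇¬p fails. ✗
e: successors {b}; ¬p there: b:T. ✓
Satisfying worlds: {a, c, e}.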